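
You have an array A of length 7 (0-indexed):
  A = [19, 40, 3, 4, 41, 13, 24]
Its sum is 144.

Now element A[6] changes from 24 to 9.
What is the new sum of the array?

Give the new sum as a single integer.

Answer: 129

Derivation:
Old value at index 6: 24
New value at index 6: 9
Delta = 9 - 24 = -15
New sum = old_sum + delta = 144 + (-15) = 129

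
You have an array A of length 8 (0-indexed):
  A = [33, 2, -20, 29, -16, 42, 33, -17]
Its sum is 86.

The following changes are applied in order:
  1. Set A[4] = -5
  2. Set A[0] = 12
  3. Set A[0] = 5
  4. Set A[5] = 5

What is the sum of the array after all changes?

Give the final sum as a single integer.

Initial sum: 86
Change 1: A[4] -16 -> -5, delta = 11, sum = 97
Change 2: A[0] 33 -> 12, delta = -21, sum = 76
Change 3: A[0] 12 -> 5, delta = -7, sum = 69
Change 4: A[5] 42 -> 5, delta = -37, sum = 32

Answer: 32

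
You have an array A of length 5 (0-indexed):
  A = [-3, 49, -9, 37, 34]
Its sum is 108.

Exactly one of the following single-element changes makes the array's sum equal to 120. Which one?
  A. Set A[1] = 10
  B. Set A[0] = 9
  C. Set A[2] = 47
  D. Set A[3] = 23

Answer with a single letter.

Option A: A[1] 49->10, delta=-39, new_sum=108+(-39)=69
Option B: A[0] -3->9, delta=12, new_sum=108+(12)=120 <-- matches target
Option C: A[2] -9->47, delta=56, new_sum=108+(56)=164
Option D: A[3] 37->23, delta=-14, new_sum=108+(-14)=94

Answer: B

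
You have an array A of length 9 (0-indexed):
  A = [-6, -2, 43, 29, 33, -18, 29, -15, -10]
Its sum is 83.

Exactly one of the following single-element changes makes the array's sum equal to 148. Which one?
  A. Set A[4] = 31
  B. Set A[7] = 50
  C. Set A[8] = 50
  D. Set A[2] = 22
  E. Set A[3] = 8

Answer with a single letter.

Option A: A[4] 33->31, delta=-2, new_sum=83+(-2)=81
Option B: A[7] -15->50, delta=65, new_sum=83+(65)=148 <-- matches target
Option C: A[8] -10->50, delta=60, new_sum=83+(60)=143
Option D: A[2] 43->22, delta=-21, new_sum=83+(-21)=62
Option E: A[3] 29->8, delta=-21, new_sum=83+(-21)=62

Answer: B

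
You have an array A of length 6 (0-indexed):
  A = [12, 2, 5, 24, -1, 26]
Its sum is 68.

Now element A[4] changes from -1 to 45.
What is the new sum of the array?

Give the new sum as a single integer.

Old value at index 4: -1
New value at index 4: 45
Delta = 45 - -1 = 46
New sum = old_sum + delta = 68 + (46) = 114

Answer: 114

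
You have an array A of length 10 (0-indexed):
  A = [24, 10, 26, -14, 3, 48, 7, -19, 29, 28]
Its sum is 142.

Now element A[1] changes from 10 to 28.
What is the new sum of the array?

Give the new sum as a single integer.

Old value at index 1: 10
New value at index 1: 28
Delta = 28 - 10 = 18
New sum = old_sum + delta = 142 + (18) = 160

Answer: 160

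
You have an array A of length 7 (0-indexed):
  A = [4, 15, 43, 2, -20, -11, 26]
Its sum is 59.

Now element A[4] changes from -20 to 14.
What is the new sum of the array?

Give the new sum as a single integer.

Old value at index 4: -20
New value at index 4: 14
Delta = 14 - -20 = 34
New sum = old_sum + delta = 59 + (34) = 93

Answer: 93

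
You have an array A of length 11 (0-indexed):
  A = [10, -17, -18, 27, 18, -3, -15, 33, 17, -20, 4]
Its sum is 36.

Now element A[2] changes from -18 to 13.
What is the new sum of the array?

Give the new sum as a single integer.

Answer: 67

Derivation:
Old value at index 2: -18
New value at index 2: 13
Delta = 13 - -18 = 31
New sum = old_sum + delta = 36 + (31) = 67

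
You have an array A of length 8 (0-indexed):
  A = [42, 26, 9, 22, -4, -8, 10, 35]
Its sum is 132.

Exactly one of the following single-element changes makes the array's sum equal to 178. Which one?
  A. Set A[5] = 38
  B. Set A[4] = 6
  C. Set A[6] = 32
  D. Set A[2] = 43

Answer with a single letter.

Answer: A

Derivation:
Option A: A[5] -8->38, delta=46, new_sum=132+(46)=178 <-- matches target
Option B: A[4] -4->6, delta=10, new_sum=132+(10)=142
Option C: A[6] 10->32, delta=22, new_sum=132+(22)=154
Option D: A[2] 9->43, delta=34, new_sum=132+(34)=166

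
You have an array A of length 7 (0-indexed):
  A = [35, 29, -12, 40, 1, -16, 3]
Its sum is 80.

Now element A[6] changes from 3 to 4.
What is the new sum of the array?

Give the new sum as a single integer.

Old value at index 6: 3
New value at index 6: 4
Delta = 4 - 3 = 1
New sum = old_sum + delta = 80 + (1) = 81

Answer: 81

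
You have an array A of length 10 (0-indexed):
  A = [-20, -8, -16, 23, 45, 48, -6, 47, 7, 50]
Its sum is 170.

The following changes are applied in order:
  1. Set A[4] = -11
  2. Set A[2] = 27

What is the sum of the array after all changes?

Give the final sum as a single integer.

Answer: 157

Derivation:
Initial sum: 170
Change 1: A[4] 45 -> -11, delta = -56, sum = 114
Change 2: A[2] -16 -> 27, delta = 43, sum = 157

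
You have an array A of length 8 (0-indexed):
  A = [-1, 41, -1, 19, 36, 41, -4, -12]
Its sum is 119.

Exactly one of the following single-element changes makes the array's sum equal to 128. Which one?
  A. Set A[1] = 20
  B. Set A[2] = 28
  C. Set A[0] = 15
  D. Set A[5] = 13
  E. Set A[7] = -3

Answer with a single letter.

Answer: E

Derivation:
Option A: A[1] 41->20, delta=-21, new_sum=119+(-21)=98
Option B: A[2] -1->28, delta=29, new_sum=119+(29)=148
Option C: A[0] -1->15, delta=16, new_sum=119+(16)=135
Option D: A[5] 41->13, delta=-28, new_sum=119+(-28)=91
Option E: A[7] -12->-3, delta=9, new_sum=119+(9)=128 <-- matches target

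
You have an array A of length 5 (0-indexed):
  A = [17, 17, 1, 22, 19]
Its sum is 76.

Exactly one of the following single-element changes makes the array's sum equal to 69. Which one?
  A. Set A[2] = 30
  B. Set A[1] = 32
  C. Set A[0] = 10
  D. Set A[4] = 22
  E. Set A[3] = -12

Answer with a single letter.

Option A: A[2] 1->30, delta=29, new_sum=76+(29)=105
Option B: A[1] 17->32, delta=15, new_sum=76+(15)=91
Option C: A[0] 17->10, delta=-7, new_sum=76+(-7)=69 <-- matches target
Option D: A[4] 19->22, delta=3, new_sum=76+(3)=79
Option E: A[3] 22->-12, delta=-34, new_sum=76+(-34)=42

Answer: C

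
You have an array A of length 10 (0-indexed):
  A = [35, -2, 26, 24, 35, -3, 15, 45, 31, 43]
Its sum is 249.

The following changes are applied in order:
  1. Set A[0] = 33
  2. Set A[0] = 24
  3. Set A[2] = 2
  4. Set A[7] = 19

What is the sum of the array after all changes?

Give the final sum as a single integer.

Initial sum: 249
Change 1: A[0] 35 -> 33, delta = -2, sum = 247
Change 2: A[0] 33 -> 24, delta = -9, sum = 238
Change 3: A[2] 26 -> 2, delta = -24, sum = 214
Change 4: A[7] 45 -> 19, delta = -26, sum = 188

Answer: 188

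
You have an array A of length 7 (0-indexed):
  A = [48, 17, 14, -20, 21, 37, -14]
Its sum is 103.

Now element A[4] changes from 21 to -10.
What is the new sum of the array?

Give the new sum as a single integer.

Answer: 72

Derivation:
Old value at index 4: 21
New value at index 4: -10
Delta = -10 - 21 = -31
New sum = old_sum + delta = 103 + (-31) = 72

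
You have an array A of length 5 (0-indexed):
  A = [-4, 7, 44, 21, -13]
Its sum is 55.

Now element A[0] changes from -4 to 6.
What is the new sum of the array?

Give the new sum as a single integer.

Answer: 65

Derivation:
Old value at index 0: -4
New value at index 0: 6
Delta = 6 - -4 = 10
New sum = old_sum + delta = 55 + (10) = 65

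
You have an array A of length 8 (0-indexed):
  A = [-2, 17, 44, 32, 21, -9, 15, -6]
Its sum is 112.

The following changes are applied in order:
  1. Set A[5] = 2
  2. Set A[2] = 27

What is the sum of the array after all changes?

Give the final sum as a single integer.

Answer: 106

Derivation:
Initial sum: 112
Change 1: A[5] -9 -> 2, delta = 11, sum = 123
Change 2: A[2] 44 -> 27, delta = -17, sum = 106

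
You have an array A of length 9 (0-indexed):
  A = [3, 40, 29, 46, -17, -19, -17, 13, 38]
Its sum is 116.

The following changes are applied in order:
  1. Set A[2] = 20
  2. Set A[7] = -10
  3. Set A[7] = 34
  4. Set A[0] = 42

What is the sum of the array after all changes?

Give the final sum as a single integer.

Answer: 167

Derivation:
Initial sum: 116
Change 1: A[2] 29 -> 20, delta = -9, sum = 107
Change 2: A[7] 13 -> -10, delta = -23, sum = 84
Change 3: A[7] -10 -> 34, delta = 44, sum = 128
Change 4: A[0] 3 -> 42, delta = 39, sum = 167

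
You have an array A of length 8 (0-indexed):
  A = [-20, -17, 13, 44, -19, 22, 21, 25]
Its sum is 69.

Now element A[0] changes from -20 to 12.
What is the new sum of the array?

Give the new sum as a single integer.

Answer: 101

Derivation:
Old value at index 0: -20
New value at index 0: 12
Delta = 12 - -20 = 32
New sum = old_sum + delta = 69 + (32) = 101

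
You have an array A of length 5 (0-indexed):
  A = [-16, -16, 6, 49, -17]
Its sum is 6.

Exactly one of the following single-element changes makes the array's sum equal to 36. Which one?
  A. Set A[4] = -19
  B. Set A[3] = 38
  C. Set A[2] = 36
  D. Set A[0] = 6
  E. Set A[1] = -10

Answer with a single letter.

Option A: A[4] -17->-19, delta=-2, new_sum=6+(-2)=4
Option B: A[3] 49->38, delta=-11, new_sum=6+(-11)=-5
Option C: A[2] 6->36, delta=30, new_sum=6+(30)=36 <-- matches target
Option D: A[0] -16->6, delta=22, new_sum=6+(22)=28
Option E: A[1] -16->-10, delta=6, new_sum=6+(6)=12

Answer: C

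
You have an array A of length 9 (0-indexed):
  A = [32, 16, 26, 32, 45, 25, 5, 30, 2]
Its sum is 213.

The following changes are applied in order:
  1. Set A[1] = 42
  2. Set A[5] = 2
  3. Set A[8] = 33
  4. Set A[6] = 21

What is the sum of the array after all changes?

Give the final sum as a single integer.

Answer: 263

Derivation:
Initial sum: 213
Change 1: A[1] 16 -> 42, delta = 26, sum = 239
Change 2: A[5] 25 -> 2, delta = -23, sum = 216
Change 3: A[8] 2 -> 33, delta = 31, sum = 247
Change 4: A[6] 5 -> 21, delta = 16, sum = 263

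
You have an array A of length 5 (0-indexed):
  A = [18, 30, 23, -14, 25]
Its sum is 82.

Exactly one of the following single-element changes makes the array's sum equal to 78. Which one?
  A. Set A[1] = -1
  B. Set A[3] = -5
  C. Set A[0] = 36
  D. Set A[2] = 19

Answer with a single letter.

Option A: A[1] 30->-1, delta=-31, new_sum=82+(-31)=51
Option B: A[3] -14->-5, delta=9, new_sum=82+(9)=91
Option C: A[0] 18->36, delta=18, new_sum=82+(18)=100
Option D: A[2] 23->19, delta=-4, new_sum=82+(-4)=78 <-- matches target

Answer: D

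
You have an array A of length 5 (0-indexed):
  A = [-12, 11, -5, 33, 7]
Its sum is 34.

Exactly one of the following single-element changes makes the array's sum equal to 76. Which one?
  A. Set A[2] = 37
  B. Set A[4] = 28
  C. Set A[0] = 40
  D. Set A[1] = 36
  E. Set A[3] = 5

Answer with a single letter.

Answer: A

Derivation:
Option A: A[2] -5->37, delta=42, new_sum=34+(42)=76 <-- matches target
Option B: A[4] 7->28, delta=21, new_sum=34+(21)=55
Option C: A[0] -12->40, delta=52, new_sum=34+(52)=86
Option D: A[1] 11->36, delta=25, new_sum=34+(25)=59
Option E: A[3] 33->5, delta=-28, new_sum=34+(-28)=6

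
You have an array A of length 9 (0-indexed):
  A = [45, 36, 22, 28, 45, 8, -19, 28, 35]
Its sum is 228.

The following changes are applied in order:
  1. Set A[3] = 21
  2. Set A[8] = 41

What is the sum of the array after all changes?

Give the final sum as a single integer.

Initial sum: 228
Change 1: A[3] 28 -> 21, delta = -7, sum = 221
Change 2: A[8] 35 -> 41, delta = 6, sum = 227

Answer: 227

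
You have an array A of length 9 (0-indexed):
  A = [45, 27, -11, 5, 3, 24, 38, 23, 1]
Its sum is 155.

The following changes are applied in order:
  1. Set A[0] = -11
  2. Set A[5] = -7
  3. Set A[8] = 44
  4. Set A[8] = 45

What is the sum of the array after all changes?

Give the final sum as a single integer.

Initial sum: 155
Change 1: A[0] 45 -> -11, delta = -56, sum = 99
Change 2: A[5] 24 -> -7, delta = -31, sum = 68
Change 3: A[8] 1 -> 44, delta = 43, sum = 111
Change 4: A[8] 44 -> 45, delta = 1, sum = 112

Answer: 112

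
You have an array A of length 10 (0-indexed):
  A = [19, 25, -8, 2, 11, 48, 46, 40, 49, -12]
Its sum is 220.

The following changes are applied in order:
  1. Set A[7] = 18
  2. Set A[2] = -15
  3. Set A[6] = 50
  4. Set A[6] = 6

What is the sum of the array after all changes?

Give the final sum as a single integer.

Answer: 151

Derivation:
Initial sum: 220
Change 1: A[7] 40 -> 18, delta = -22, sum = 198
Change 2: A[2] -8 -> -15, delta = -7, sum = 191
Change 3: A[6] 46 -> 50, delta = 4, sum = 195
Change 4: A[6] 50 -> 6, delta = -44, sum = 151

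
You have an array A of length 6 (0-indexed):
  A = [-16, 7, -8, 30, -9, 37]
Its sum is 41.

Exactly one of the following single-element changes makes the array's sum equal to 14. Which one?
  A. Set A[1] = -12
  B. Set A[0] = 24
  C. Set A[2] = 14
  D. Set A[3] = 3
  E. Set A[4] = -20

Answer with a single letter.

Answer: D

Derivation:
Option A: A[1] 7->-12, delta=-19, new_sum=41+(-19)=22
Option B: A[0] -16->24, delta=40, new_sum=41+(40)=81
Option C: A[2] -8->14, delta=22, new_sum=41+(22)=63
Option D: A[3] 30->3, delta=-27, new_sum=41+(-27)=14 <-- matches target
Option E: A[4] -9->-20, delta=-11, new_sum=41+(-11)=30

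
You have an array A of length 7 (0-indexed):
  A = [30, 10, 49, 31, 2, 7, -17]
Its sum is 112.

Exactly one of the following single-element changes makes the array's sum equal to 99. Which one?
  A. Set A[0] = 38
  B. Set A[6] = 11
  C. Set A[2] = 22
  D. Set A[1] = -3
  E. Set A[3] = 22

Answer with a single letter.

Answer: D

Derivation:
Option A: A[0] 30->38, delta=8, new_sum=112+(8)=120
Option B: A[6] -17->11, delta=28, new_sum=112+(28)=140
Option C: A[2] 49->22, delta=-27, new_sum=112+(-27)=85
Option D: A[1] 10->-3, delta=-13, new_sum=112+(-13)=99 <-- matches target
Option E: A[3] 31->22, delta=-9, new_sum=112+(-9)=103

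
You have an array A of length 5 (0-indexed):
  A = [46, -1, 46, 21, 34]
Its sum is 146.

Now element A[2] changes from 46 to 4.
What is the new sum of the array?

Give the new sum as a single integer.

Old value at index 2: 46
New value at index 2: 4
Delta = 4 - 46 = -42
New sum = old_sum + delta = 146 + (-42) = 104

Answer: 104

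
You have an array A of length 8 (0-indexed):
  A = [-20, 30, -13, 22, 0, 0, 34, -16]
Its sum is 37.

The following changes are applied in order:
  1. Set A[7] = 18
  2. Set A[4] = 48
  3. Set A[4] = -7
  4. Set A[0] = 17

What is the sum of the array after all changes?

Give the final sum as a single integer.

Answer: 101

Derivation:
Initial sum: 37
Change 1: A[7] -16 -> 18, delta = 34, sum = 71
Change 2: A[4] 0 -> 48, delta = 48, sum = 119
Change 3: A[4] 48 -> -7, delta = -55, sum = 64
Change 4: A[0] -20 -> 17, delta = 37, sum = 101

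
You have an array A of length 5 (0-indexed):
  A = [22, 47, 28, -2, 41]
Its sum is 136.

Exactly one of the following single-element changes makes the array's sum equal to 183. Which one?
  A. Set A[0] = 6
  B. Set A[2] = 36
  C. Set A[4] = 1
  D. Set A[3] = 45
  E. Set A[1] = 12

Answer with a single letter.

Answer: D

Derivation:
Option A: A[0] 22->6, delta=-16, new_sum=136+(-16)=120
Option B: A[2] 28->36, delta=8, new_sum=136+(8)=144
Option C: A[4] 41->1, delta=-40, new_sum=136+(-40)=96
Option D: A[3] -2->45, delta=47, new_sum=136+(47)=183 <-- matches target
Option E: A[1] 47->12, delta=-35, new_sum=136+(-35)=101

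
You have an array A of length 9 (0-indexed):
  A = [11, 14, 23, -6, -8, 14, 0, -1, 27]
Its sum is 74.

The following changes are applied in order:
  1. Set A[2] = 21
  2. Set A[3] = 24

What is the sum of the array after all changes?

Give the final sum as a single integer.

Initial sum: 74
Change 1: A[2] 23 -> 21, delta = -2, sum = 72
Change 2: A[3] -6 -> 24, delta = 30, sum = 102

Answer: 102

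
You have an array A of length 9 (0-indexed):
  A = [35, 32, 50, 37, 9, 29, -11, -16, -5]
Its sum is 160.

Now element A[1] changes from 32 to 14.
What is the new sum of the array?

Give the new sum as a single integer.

Old value at index 1: 32
New value at index 1: 14
Delta = 14 - 32 = -18
New sum = old_sum + delta = 160 + (-18) = 142

Answer: 142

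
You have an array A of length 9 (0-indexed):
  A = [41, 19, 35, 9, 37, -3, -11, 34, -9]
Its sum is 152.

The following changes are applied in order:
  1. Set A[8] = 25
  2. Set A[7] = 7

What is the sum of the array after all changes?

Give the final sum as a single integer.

Initial sum: 152
Change 1: A[8] -9 -> 25, delta = 34, sum = 186
Change 2: A[7] 34 -> 7, delta = -27, sum = 159

Answer: 159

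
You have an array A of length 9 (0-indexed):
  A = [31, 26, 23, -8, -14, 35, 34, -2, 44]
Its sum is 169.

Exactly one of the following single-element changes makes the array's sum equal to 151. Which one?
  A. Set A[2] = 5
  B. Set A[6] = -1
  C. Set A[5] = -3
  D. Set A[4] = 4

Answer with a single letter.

Answer: A

Derivation:
Option A: A[2] 23->5, delta=-18, new_sum=169+(-18)=151 <-- matches target
Option B: A[6] 34->-1, delta=-35, new_sum=169+(-35)=134
Option C: A[5] 35->-3, delta=-38, new_sum=169+(-38)=131
Option D: A[4] -14->4, delta=18, new_sum=169+(18)=187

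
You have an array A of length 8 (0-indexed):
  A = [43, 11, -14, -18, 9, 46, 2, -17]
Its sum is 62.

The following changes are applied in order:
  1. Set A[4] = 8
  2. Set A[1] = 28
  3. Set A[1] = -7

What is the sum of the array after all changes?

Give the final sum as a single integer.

Answer: 43

Derivation:
Initial sum: 62
Change 1: A[4] 9 -> 8, delta = -1, sum = 61
Change 2: A[1] 11 -> 28, delta = 17, sum = 78
Change 3: A[1] 28 -> -7, delta = -35, sum = 43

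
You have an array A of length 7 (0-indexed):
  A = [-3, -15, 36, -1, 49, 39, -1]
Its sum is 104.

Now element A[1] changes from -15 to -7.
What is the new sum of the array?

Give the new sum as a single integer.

Answer: 112

Derivation:
Old value at index 1: -15
New value at index 1: -7
Delta = -7 - -15 = 8
New sum = old_sum + delta = 104 + (8) = 112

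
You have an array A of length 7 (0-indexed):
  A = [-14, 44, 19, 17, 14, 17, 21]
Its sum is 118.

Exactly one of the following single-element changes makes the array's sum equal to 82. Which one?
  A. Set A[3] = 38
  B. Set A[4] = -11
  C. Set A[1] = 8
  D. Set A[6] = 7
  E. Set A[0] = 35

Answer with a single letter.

Answer: C

Derivation:
Option A: A[3] 17->38, delta=21, new_sum=118+(21)=139
Option B: A[4] 14->-11, delta=-25, new_sum=118+(-25)=93
Option C: A[1] 44->8, delta=-36, new_sum=118+(-36)=82 <-- matches target
Option D: A[6] 21->7, delta=-14, new_sum=118+(-14)=104
Option E: A[0] -14->35, delta=49, new_sum=118+(49)=167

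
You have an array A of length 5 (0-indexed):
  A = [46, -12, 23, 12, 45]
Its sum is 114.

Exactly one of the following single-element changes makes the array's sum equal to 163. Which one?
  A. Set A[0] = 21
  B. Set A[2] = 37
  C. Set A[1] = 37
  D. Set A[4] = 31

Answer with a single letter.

Option A: A[0] 46->21, delta=-25, new_sum=114+(-25)=89
Option B: A[2] 23->37, delta=14, new_sum=114+(14)=128
Option C: A[1] -12->37, delta=49, new_sum=114+(49)=163 <-- matches target
Option D: A[4] 45->31, delta=-14, new_sum=114+(-14)=100

Answer: C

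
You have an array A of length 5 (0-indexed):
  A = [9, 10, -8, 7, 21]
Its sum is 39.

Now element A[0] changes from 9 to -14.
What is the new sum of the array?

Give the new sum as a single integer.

Old value at index 0: 9
New value at index 0: -14
Delta = -14 - 9 = -23
New sum = old_sum + delta = 39 + (-23) = 16

Answer: 16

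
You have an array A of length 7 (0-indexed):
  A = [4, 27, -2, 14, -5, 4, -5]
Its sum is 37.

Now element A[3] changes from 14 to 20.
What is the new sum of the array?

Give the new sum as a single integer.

Old value at index 3: 14
New value at index 3: 20
Delta = 20 - 14 = 6
New sum = old_sum + delta = 37 + (6) = 43

Answer: 43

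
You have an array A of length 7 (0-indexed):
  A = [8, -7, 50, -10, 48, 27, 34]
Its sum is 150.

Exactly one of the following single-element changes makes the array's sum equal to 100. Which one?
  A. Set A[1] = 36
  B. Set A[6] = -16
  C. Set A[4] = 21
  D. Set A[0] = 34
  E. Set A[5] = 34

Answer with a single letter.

Option A: A[1] -7->36, delta=43, new_sum=150+(43)=193
Option B: A[6] 34->-16, delta=-50, new_sum=150+(-50)=100 <-- matches target
Option C: A[4] 48->21, delta=-27, new_sum=150+(-27)=123
Option D: A[0] 8->34, delta=26, new_sum=150+(26)=176
Option E: A[5] 27->34, delta=7, new_sum=150+(7)=157

Answer: B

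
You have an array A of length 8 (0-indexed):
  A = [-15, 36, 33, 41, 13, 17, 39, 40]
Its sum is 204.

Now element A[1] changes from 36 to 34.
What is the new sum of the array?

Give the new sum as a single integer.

Old value at index 1: 36
New value at index 1: 34
Delta = 34 - 36 = -2
New sum = old_sum + delta = 204 + (-2) = 202

Answer: 202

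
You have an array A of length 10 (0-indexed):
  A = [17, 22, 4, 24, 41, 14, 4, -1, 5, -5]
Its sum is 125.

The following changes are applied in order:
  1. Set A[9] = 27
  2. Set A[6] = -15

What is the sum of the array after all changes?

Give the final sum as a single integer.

Answer: 138

Derivation:
Initial sum: 125
Change 1: A[9] -5 -> 27, delta = 32, sum = 157
Change 2: A[6] 4 -> -15, delta = -19, sum = 138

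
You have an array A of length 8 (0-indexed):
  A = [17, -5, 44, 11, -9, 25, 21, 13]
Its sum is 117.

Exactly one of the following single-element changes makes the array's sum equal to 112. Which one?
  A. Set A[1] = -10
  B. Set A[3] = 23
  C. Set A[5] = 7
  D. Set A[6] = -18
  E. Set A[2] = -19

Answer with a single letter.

Option A: A[1] -5->-10, delta=-5, new_sum=117+(-5)=112 <-- matches target
Option B: A[3] 11->23, delta=12, new_sum=117+(12)=129
Option C: A[5] 25->7, delta=-18, new_sum=117+(-18)=99
Option D: A[6] 21->-18, delta=-39, new_sum=117+(-39)=78
Option E: A[2] 44->-19, delta=-63, new_sum=117+(-63)=54

Answer: A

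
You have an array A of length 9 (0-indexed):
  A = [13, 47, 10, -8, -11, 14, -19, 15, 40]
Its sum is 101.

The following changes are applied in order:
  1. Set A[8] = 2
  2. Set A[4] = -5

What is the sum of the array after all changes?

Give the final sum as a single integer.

Initial sum: 101
Change 1: A[8] 40 -> 2, delta = -38, sum = 63
Change 2: A[4] -11 -> -5, delta = 6, sum = 69

Answer: 69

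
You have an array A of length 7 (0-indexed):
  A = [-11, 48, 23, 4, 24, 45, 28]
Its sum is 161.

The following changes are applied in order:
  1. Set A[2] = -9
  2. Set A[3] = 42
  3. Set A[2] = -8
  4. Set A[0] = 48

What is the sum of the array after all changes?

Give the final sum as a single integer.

Initial sum: 161
Change 1: A[2] 23 -> -9, delta = -32, sum = 129
Change 2: A[3] 4 -> 42, delta = 38, sum = 167
Change 3: A[2] -9 -> -8, delta = 1, sum = 168
Change 4: A[0] -11 -> 48, delta = 59, sum = 227

Answer: 227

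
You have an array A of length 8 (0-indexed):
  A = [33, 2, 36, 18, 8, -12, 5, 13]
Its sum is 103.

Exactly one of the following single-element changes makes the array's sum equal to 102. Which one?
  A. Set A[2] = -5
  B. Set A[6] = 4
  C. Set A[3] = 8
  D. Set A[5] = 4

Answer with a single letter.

Answer: B

Derivation:
Option A: A[2] 36->-5, delta=-41, new_sum=103+(-41)=62
Option B: A[6] 5->4, delta=-1, new_sum=103+(-1)=102 <-- matches target
Option C: A[3] 18->8, delta=-10, new_sum=103+(-10)=93
Option D: A[5] -12->4, delta=16, new_sum=103+(16)=119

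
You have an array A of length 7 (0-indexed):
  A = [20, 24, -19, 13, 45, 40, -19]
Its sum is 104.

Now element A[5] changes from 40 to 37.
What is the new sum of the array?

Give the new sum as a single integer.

Answer: 101

Derivation:
Old value at index 5: 40
New value at index 5: 37
Delta = 37 - 40 = -3
New sum = old_sum + delta = 104 + (-3) = 101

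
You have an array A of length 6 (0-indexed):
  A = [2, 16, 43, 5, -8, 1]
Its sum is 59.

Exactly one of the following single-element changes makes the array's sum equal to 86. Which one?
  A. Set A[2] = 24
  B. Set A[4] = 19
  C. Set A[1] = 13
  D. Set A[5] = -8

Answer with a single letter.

Option A: A[2] 43->24, delta=-19, new_sum=59+(-19)=40
Option B: A[4] -8->19, delta=27, new_sum=59+(27)=86 <-- matches target
Option C: A[1] 16->13, delta=-3, new_sum=59+(-3)=56
Option D: A[5] 1->-8, delta=-9, new_sum=59+(-9)=50

Answer: B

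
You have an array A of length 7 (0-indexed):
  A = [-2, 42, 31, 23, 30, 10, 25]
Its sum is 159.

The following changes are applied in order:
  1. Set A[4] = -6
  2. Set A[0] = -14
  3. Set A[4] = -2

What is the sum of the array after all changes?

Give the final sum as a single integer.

Initial sum: 159
Change 1: A[4] 30 -> -6, delta = -36, sum = 123
Change 2: A[0] -2 -> -14, delta = -12, sum = 111
Change 3: A[4] -6 -> -2, delta = 4, sum = 115

Answer: 115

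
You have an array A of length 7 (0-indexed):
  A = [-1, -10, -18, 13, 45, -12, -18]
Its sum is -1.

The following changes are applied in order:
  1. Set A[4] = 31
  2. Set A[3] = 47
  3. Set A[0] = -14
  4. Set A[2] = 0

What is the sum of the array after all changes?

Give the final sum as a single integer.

Answer: 24

Derivation:
Initial sum: -1
Change 1: A[4] 45 -> 31, delta = -14, sum = -15
Change 2: A[3] 13 -> 47, delta = 34, sum = 19
Change 3: A[0] -1 -> -14, delta = -13, sum = 6
Change 4: A[2] -18 -> 0, delta = 18, sum = 24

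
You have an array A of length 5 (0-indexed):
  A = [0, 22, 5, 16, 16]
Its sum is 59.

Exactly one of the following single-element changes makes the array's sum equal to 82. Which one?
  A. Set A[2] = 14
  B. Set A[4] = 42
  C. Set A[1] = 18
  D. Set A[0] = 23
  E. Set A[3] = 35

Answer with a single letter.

Option A: A[2] 5->14, delta=9, new_sum=59+(9)=68
Option B: A[4] 16->42, delta=26, new_sum=59+(26)=85
Option C: A[1] 22->18, delta=-4, new_sum=59+(-4)=55
Option D: A[0] 0->23, delta=23, new_sum=59+(23)=82 <-- matches target
Option E: A[3] 16->35, delta=19, new_sum=59+(19)=78

Answer: D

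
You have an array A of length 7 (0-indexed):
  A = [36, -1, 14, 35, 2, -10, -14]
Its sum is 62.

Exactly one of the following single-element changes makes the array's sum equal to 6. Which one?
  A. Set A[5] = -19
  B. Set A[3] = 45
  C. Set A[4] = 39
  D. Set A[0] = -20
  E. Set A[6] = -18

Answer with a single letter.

Option A: A[5] -10->-19, delta=-9, new_sum=62+(-9)=53
Option B: A[3] 35->45, delta=10, new_sum=62+(10)=72
Option C: A[4] 2->39, delta=37, new_sum=62+(37)=99
Option D: A[0] 36->-20, delta=-56, new_sum=62+(-56)=6 <-- matches target
Option E: A[6] -14->-18, delta=-4, new_sum=62+(-4)=58

Answer: D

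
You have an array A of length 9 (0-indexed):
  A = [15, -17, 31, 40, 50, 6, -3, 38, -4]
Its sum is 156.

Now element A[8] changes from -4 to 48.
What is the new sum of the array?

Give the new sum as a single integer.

Answer: 208

Derivation:
Old value at index 8: -4
New value at index 8: 48
Delta = 48 - -4 = 52
New sum = old_sum + delta = 156 + (52) = 208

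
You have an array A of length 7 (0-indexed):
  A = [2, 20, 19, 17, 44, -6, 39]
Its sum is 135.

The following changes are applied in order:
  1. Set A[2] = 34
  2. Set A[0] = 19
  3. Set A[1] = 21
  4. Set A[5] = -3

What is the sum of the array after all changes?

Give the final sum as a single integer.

Answer: 171

Derivation:
Initial sum: 135
Change 1: A[2] 19 -> 34, delta = 15, sum = 150
Change 2: A[0] 2 -> 19, delta = 17, sum = 167
Change 3: A[1] 20 -> 21, delta = 1, sum = 168
Change 4: A[5] -6 -> -3, delta = 3, sum = 171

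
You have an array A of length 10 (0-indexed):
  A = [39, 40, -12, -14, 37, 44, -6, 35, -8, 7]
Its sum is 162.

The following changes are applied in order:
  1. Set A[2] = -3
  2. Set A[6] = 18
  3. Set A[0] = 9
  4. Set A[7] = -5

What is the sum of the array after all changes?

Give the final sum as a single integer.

Initial sum: 162
Change 1: A[2] -12 -> -3, delta = 9, sum = 171
Change 2: A[6] -6 -> 18, delta = 24, sum = 195
Change 3: A[0] 39 -> 9, delta = -30, sum = 165
Change 4: A[7] 35 -> -5, delta = -40, sum = 125

Answer: 125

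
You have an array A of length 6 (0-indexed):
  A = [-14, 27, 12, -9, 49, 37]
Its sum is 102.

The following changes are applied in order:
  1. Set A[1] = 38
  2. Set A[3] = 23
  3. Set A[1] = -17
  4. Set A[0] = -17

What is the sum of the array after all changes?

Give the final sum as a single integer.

Answer: 87

Derivation:
Initial sum: 102
Change 1: A[1] 27 -> 38, delta = 11, sum = 113
Change 2: A[3] -9 -> 23, delta = 32, sum = 145
Change 3: A[1] 38 -> -17, delta = -55, sum = 90
Change 4: A[0] -14 -> -17, delta = -3, sum = 87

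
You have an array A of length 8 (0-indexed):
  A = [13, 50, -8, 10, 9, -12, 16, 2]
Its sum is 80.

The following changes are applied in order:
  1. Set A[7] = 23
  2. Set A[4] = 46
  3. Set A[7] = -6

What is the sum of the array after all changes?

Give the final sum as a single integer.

Answer: 109

Derivation:
Initial sum: 80
Change 1: A[7] 2 -> 23, delta = 21, sum = 101
Change 2: A[4] 9 -> 46, delta = 37, sum = 138
Change 3: A[7] 23 -> -6, delta = -29, sum = 109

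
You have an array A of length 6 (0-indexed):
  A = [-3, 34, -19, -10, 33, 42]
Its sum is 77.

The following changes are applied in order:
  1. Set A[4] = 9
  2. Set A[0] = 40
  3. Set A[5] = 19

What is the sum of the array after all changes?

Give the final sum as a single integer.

Initial sum: 77
Change 1: A[4] 33 -> 9, delta = -24, sum = 53
Change 2: A[0] -3 -> 40, delta = 43, sum = 96
Change 3: A[5] 42 -> 19, delta = -23, sum = 73

Answer: 73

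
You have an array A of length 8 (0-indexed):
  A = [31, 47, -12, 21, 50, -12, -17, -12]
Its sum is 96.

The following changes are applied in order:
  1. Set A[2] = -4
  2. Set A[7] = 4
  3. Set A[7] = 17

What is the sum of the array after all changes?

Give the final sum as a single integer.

Answer: 133

Derivation:
Initial sum: 96
Change 1: A[2] -12 -> -4, delta = 8, sum = 104
Change 2: A[7] -12 -> 4, delta = 16, sum = 120
Change 3: A[7] 4 -> 17, delta = 13, sum = 133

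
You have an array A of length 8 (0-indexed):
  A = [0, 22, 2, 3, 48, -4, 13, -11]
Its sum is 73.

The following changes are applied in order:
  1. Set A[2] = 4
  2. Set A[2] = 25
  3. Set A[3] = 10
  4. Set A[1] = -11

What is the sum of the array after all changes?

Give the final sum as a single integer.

Initial sum: 73
Change 1: A[2] 2 -> 4, delta = 2, sum = 75
Change 2: A[2] 4 -> 25, delta = 21, sum = 96
Change 3: A[3] 3 -> 10, delta = 7, sum = 103
Change 4: A[1] 22 -> -11, delta = -33, sum = 70

Answer: 70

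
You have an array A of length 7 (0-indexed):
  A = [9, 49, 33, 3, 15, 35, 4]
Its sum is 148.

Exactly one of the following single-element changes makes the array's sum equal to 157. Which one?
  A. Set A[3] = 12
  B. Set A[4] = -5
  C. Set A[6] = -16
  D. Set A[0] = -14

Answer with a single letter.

Option A: A[3] 3->12, delta=9, new_sum=148+(9)=157 <-- matches target
Option B: A[4] 15->-5, delta=-20, new_sum=148+(-20)=128
Option C: A[6] 4->-16, delta=-20, new_sum=148+(-20)=128
Option D: A[0] 9->-14, delta=-23, new_sum=148+(-23)=125

Answer: A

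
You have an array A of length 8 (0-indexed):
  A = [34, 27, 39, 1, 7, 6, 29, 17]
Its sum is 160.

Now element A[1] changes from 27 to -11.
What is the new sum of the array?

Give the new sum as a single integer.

Answer: 122

Derivation:
Old value at index 1: 27
New value at index 1: -11
Delta = -11 - 27 = -38
New sum = old_sum + delta = 160 + (-38) = 122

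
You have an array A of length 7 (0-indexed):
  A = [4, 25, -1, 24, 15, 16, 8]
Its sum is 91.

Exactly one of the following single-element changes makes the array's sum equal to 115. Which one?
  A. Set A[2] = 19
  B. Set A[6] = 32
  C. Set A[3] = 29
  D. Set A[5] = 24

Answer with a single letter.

Option A: A[2] -1->19, delta=20, new_sum=91+(20)=111
Option B: A[6] 8->32, delta=24, new_sum=91+(24)=115 <-- matches target
Option C: A[3] 24->29, delta=5, new_sum=91+(5)=96
Option D: A[5] 16->24, delta=8, new_sum=91+(8)=99

Answer: B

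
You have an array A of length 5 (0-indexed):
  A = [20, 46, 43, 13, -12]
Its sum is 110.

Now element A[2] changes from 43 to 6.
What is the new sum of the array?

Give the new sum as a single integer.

Old value at index 2: 43
New value at index 2: 6
Delta = 6 - 43 = -37
New sum = old_sum + delta = 110 + (-37) = 73

Answer: 73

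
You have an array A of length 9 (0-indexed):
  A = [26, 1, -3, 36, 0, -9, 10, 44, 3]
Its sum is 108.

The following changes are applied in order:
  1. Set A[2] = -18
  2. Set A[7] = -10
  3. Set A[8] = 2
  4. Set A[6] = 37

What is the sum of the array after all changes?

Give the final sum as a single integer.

Answer: 65

Derivation:
Initial sum: 108
Change 1: A[2] -3 -> -18, delta = -15, sum = 93
Change 2: A[7] 44 -> -10, delta = -54, sum = 39
Change 3: A[8] 3 -> 2, delta = -1, sum = 38
Change 4: A[6] 10 -> 37, delta = 27, sum = 65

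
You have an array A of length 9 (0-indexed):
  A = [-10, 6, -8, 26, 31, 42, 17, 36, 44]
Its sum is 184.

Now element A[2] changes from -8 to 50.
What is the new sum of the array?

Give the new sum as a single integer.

Answer: 242

Derivation:
Old value at index 2: -8
New value at index 2: 50
Delta = 50 - -8 = 58
New sum = old_sum + delta = 184 + (58) = 242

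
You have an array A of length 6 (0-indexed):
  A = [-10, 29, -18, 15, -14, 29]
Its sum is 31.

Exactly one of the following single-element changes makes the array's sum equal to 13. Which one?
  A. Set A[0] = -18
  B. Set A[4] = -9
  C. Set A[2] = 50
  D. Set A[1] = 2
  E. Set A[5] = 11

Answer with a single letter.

Option A: A[0] -10->-18, delta=-8, new_sum=31+(-8)=23
Option B: A[4] -14->-9, delta=5, new_sum=31+(5)=36
Option C: A[2] -18->50, delta=68, new_sum=31+(68)=99
Option D: A[1] 29->2, delta=-27, new_sum=31+(-27)=4
Option E: A[5] 29->11, delta=-18, new_sum=31+(-18)=13 <-- matches target

Answer: E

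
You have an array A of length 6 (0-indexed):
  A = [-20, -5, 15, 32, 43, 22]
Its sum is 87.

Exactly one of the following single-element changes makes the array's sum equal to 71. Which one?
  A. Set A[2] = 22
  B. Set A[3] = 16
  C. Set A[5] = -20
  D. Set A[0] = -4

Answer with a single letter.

Option A: A[2] 15->22, delta=7, new_sum=87+(7)=94
Option B: A[3] 32->16, delta=-16, new_sum=87+(-16)=71 <-- matches target
Option C: A[5] 22->-20, delta=-42, new_sum=87+(-42)=45
Option D: A[0] -20->-4, delta=16, new_sum=87+(16)=103

Answer: B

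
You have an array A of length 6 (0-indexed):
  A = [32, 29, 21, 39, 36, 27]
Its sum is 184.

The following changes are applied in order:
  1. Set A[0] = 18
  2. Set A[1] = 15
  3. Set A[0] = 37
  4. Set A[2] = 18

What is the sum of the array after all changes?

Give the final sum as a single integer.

Answer: 172

Derivation:
Initial sum: 184
Change 1: A[0] 32 -> 18, delta = -14, sum = 170
Change 2: A[1] 29 -> 15, delta = -14, sum = 156
Change 3: A[0] 18 -> 37, delta = 19, sum = 175
Change 4: A[2] 21 -> 18, delta = -3, sum = 172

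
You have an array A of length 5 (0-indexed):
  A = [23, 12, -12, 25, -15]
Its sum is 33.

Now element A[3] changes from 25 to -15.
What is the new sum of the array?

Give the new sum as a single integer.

Old value at index 3: 25
New value at index 3: -15
Delta = -15 - 25 = -40
New sum = old_sum + delta = 33 + (-40) = -7

Answer: -7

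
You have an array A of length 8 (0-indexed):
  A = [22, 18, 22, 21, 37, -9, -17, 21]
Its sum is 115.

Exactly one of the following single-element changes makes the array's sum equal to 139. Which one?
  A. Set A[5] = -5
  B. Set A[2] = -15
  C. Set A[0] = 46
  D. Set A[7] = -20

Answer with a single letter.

Option A: A[5] -9->-5, delta=4, new_sum=115+(4)=119
Option B: A[2] 22->-15, delta=-37, new_sum=115+(-37)=78
Option C: A[0] 22->46, delta=24, new_sum=115+(24)=139 <-- matches target
Option D: A[7] 21->-20, delta=-41, new_sum=115+(-41)=74

Answer: C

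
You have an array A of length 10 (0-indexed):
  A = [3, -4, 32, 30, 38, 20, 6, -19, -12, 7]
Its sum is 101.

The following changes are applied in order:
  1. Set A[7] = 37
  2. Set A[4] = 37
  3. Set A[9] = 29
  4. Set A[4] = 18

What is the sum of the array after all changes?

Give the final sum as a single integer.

Answer: 159

Derivation:
Initial sum: 101
Change 1: A[7] -19 -> 37, delta = 56, sum = 157
Change 2: A[4] 38 -> 37, delta = -1, sum = 156
Change 3: A[9] 7 -> 29, delta = 22, sum = 178
Change 4: A[4] 37 -> 18, delta = -19, sum = 159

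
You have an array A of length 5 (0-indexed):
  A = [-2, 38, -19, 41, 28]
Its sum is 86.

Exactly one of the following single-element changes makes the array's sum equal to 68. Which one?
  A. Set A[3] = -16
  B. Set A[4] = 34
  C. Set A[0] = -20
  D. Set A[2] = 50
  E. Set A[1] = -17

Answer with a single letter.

Answer: C

Derivation:
Option A: A[3] 41->-16, delta=-57, new_sum=86+(-57)=29
Option B: A[4] 28->34, delta=6, new_sum=86+(6)=92
Option C: A[0] -2->-20, delta=-18, new_sum=86+(-18)=68 <-- matches target
Option D: A[2] -19->50, delta=69, new_sum=86+(69)=155
Option E: A[1] 38->-17, delta=-55, new_sum=86+(-55)=31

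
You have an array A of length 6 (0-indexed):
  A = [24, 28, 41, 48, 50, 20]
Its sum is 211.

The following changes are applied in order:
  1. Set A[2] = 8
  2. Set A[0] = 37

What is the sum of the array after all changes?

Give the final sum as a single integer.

Initial sum: 211
Change 1: A[2] 41 -> 8, delta = -33, sum = 178
Change 2: A[0] 24 -> 37, delta = 13, sum = 191

Answer: 191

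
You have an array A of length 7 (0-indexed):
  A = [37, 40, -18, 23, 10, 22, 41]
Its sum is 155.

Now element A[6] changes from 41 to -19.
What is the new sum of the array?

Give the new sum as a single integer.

Answer: 95

Derivation:
Old value at index 6: 41
New value at index 6: -19
Delta = -19 - 41 = -60
New sum = old_sum + delta = 155 + (-60) = 95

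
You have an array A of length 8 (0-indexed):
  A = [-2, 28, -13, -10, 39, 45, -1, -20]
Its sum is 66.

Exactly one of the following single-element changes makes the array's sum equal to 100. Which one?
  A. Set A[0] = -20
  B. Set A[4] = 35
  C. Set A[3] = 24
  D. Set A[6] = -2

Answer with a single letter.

Option A: A[0] -2->-20, delta=-18, new_sum=66+(-18)=48
Option B: A[4] 39->35, delta=-4, new_sum=66+(-4)=62
Option C: A[3] -10->24, delta=34, new_sum=66+(34)=100 <-- matches target
Option D: A[6] -1->-2, delta=-1, new_sum=66+(-1)=65

Answer: C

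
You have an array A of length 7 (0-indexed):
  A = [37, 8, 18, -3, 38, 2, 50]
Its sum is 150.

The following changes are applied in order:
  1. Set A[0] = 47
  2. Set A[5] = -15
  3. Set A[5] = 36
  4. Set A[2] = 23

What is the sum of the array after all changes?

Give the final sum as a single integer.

Initial sum: 150
Change 1: A[0] 37 -> 47, delta = 10, sum = 160
Change 2: A[5] 2 -> -15, delta = -17, sum = 143
Change 3: A[5] -15 -> 36, delta = 51, sum = 194
Change 4: A[2] 18 -> 23, delta = 5, sum = 199

Answer: 199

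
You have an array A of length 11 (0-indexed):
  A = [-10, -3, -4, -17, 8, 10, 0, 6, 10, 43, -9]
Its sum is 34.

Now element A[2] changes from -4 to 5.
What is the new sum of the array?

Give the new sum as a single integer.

Old value at index 2: -4
New value at index 2: 5
Delta = 5 - -4 = 9
New sum = old_sum + delta = 34 + (9) = 43

Answer: 43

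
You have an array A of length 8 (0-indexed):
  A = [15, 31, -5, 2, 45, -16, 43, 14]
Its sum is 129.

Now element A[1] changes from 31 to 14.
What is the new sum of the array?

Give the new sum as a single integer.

Old value at index 1: 31
New value at index 1: 14
Delta = 14 - 31 = -17
New sum = old_sum + delta = 129 + (-17) = 112

Answer: 112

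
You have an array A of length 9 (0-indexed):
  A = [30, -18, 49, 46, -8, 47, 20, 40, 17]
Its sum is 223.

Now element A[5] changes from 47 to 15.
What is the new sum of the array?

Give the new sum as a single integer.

Old value at index 5: 47
New value at index 5: 15
Delta = 15 - 47 = -32
New sum = old_sum + delta = 223 + (-32) = 191

Answer: 191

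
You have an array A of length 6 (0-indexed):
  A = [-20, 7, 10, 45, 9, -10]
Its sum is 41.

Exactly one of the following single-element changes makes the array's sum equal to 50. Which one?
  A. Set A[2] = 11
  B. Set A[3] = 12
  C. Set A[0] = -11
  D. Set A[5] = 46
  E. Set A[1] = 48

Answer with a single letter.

Option A: A[2] 10->11, delta=1, new_sum=41+(1)=42
Option B: A[3] 45->12, delta=-33, new_sum=41+(-33)=8
Option C: A[0] -20->-11, delta=9, new_sum=41+(9)=50 <-- matches target
Option D: A[5] -10->46, delta=56, new_sum=41+(56)=97
Option E: A[1] 7->48, delta=41, new_sum=41+(41)=82

Answer: C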